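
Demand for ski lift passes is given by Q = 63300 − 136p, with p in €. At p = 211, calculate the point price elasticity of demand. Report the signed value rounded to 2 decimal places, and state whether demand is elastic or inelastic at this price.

-0.83; inelastic

dQ/dp = −136. At p = 211, Q = 63300 − 136(211) = 34604.
Ed = (dQ/dp)·(p/Q) = −136 × (211/34604) = -0.8292…
|Ed| = 0.83 < 1, so demand is inelastic.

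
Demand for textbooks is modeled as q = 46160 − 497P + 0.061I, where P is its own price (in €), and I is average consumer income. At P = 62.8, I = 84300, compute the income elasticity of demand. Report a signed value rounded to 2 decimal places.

At the given values, q = 46160 − 497(62.8) + 0.061(84300) = 20090.7.
∂q/∂I = 0.061.
E = (0.061) × (84300/20090.7) = 0.2559…

0.26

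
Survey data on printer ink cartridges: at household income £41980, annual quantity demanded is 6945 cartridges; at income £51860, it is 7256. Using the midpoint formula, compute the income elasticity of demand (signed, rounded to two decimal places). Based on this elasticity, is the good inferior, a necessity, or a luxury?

%ΔQ = (7256 − 6945)/[( 6945 + 7256)/2] = 311/7100.5 = 0.043799…
%ΔIncome = (51860 − 41980)/[( 41980 + 51860)/2] = 9880/46920 = 0.210571…
E_income = (311/7100.5) / (9880/46920) = 0.2080…
0 < E_income < 1 ⇒ normal good, necessity.

0.21; necessity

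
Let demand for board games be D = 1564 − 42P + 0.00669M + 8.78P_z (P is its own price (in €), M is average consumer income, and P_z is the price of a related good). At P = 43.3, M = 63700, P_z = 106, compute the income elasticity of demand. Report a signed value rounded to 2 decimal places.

0.39

At the given values, D = 1564 − 42(43.3) + 0.00669(63700) + 8.78(106) = 1102.233.
∂D/∂M = 0.00669.
E = (0.00669) × (63700/1102.233) = 0.3866…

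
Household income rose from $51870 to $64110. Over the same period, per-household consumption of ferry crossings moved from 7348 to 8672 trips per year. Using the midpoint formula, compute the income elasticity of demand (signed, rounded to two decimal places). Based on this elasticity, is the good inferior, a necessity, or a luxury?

0.78; necessity

%ΔQ = (8672 − 7348)/[( 7348 + 8672)/2] = 1324/8010 = 0.165293…
%ΔIncome = (64110 − 51870)/[( 51870 + 64110)/2] = 12240/57990 = 0.211070…
E_income = (1324/8010) / (12240/57990) = 0.7831…
0 < E_income < 1 ⇒ normal good, necessity.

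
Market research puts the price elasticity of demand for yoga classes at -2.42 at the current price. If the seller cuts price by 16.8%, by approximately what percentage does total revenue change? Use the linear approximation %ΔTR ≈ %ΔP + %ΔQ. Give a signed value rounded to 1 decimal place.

%ΔQ ≈ Ed × %ΔP = (-2.42) × (-16.8%) = +40.6560%
%ΔTR ≈ %ΔP + %ΔQ = (-16.8%) + (+40.6560%) = +23.8560%

+23.9%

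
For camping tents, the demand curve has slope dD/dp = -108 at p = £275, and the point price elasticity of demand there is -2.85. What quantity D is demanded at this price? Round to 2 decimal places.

10421.05

Ed = (dD/dp)·(p/D) ⇒ D = (dD/dp)·p/Ed = (-108)·275/(-2.85) = 10421.0526…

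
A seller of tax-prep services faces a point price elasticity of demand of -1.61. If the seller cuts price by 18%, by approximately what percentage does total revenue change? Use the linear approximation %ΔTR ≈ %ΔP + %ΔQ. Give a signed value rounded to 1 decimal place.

+11.0%

%ΔQ ≈ Ed × %ΔP = (-1.61) × (-18%) = +28.9800%
%ΔTR ≈ %ΔP + %ΔQ = (-18%) + (+28.9800%) = +10.9800%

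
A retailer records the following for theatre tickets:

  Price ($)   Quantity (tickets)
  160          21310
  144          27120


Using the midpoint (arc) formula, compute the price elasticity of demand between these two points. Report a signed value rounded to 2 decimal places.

-2.28

%ΔQ = (27120 − 21310) / [(21310 + 27120)/2] = 5810/24215 = 0.239933…
%ΔP = (144 − 160) / [(160 + 144)/2] = -16/152 = -0.105263…
Arc Ed = %ΔQ / %ΔP = (5810/24215) / (-16/152) = -2.2793…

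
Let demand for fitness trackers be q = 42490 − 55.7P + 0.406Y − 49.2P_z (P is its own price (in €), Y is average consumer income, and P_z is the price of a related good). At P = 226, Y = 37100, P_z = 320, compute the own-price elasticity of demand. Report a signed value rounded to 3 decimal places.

-0.431

At the given values, q = 42490 − 55.7(226) + 0.406(37100) − 49.2(320) = 29220.4.
∂q/∂P = −55.7.
E = (-55.7) × (226/29220.4) = -0.43080…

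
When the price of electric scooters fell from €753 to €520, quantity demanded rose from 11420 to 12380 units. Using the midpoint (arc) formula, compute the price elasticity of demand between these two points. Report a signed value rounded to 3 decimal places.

-0.220

%ΔQ = (12380 − 11420) / [(11420 + 12380)/2] = 960/11900 = 0.080672…
%ΔP = (520 − 753) / [(753 + 520)/2] = -233/636.5 = -0.366064…
Arc Ed = %ΔQ / %ΔP = (960/11900) / (-233/636.5) = -0.22037…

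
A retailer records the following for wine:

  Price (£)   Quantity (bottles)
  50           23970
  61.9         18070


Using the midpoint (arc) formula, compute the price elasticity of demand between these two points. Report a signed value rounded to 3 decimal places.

-1.320

%ΔQ = (18070 − 23970) / [(23970 + 18070)/2] = -5900/21020 = -0.280685…
%ΔP = (61.9 − 50) / [(50 + 61.9)/2] = 11.9/55.95 = 0.212689…
Arc Ed = %ΔQ / %ΔP = (-5900/21020) / (11.9/55.95) = -1.31969…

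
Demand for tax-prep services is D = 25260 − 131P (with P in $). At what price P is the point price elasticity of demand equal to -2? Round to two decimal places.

Ed = −131P/(25260 − 131P). Set this equal to -2:
131P = 2·(25260 − 131P) ⇒ 131P(1 + 2) = 2·25260
P = 2·25260 / (131·3) = 128.5496…

128.55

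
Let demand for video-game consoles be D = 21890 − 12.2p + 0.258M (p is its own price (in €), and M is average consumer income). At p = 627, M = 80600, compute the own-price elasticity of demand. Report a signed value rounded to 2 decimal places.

At the given values, D = 21890 − 12.2(627) + 0.258(80600) = 35035.4.
∂D/∂p = −12.2.
E = (-12.2) × (627/35035.4) = -0.2183…

-0.22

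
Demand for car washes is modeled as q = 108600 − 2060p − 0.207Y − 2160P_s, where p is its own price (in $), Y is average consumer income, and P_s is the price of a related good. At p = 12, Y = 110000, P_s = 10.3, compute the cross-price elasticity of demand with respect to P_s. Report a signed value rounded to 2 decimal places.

At the given values, q = 108600 − 2060(12) − 0.207(110000) − 2160(10.3) = 38862.
∂q/∂P_s = -2160.
E = (-2160) × (10.3/38862) = -0.5724…

-0.57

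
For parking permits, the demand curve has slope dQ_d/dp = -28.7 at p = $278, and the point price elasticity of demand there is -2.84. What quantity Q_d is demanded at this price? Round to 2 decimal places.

Ed = (dQ_d/dp)·(p/Q_d) ⇒ Q_d = (dQ_d/dp)·p/Ed = (-28.7)·278/(-2.84) = 2809.3661…

2809.37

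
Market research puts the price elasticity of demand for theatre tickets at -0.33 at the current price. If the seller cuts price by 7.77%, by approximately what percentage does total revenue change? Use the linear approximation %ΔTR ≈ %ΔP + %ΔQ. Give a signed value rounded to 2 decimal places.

-5.21%

%ΔQ ≈ Ed × %ΔP = (-0.33) × (-7.77%) = +2.5641%
%ΔTR ≈ %ΔP + %ΔQ = (-7.77%) + (+2.5641%) = -5.2059%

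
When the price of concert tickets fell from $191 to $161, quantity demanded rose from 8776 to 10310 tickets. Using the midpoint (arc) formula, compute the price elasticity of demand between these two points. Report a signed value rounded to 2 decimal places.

-0.94

%ΔQ = (10310 − 8776) / [(8776 + 10310)/2] = 1534/9543 = 0.160746…
%ΔP = (161 − 191) / [(191 + 161)/2] = -30/176 = -0.170454…
Arc Ed = %ΔQ / %ΔP = (1534/9543) / (-30/176) = -0.9430…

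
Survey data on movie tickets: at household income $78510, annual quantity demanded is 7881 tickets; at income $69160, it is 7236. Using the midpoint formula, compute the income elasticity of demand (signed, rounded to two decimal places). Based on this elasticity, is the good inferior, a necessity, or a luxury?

0.67; necessity

%ΔQ = (7236 − 7881)/[( 7881 + 7236)/2] = -645/7558.5 = -0.085334…
%ΔIncome = (69160 − 78510)/[( 78510 + 69160)/2] = -9350/73835 = -0.126633…
E_income = (-645/7558.5) / (-9350/73835) = 0.6738…
0 < E_income < 1 ⇒ normal good, necessity.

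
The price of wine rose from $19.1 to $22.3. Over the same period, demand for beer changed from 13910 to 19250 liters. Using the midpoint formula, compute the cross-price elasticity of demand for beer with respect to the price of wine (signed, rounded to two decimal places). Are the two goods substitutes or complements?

2.08; substitutes

%ΔQ_{beer} = (19250 − 13910)/avg = 5340/16580 = 0.322074…
%ΔP_{wine} = (22.3 − 19.1)/avg = 3.2/20.7 = 0.154589…
E_cross = (5340/16580) / (3.2/20.7) = 2.0834…
E_cross > 0 ⇒ the goods are substitutes.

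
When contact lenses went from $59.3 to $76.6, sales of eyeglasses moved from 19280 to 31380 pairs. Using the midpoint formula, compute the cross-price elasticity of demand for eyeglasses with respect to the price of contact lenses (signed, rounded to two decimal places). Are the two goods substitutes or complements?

%ΔQ_{eyeglasses} = (31380 − 19280)/avg = 12100/25330 = 0.477694…
%ΔP_{contact lenses} = (76.6 − 59.3)/avg = 17.3/67.95 = 0.254598…
E_cross = (12100/25330) / (17.3/67.95) = 1.8762…
E_cross > 0 ⇒ the goods are substitutes.

1.88; substitutes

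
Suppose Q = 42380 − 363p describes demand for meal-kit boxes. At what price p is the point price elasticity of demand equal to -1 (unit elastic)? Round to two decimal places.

58.37

Ed = −363p/(42380 − 363p). Set this equal to -1:
363p = 1·(42380 − 363p) ⇒ 363p(1 + 1) = 1·42380
p = 1·42380 / (363·2) = 58.3746…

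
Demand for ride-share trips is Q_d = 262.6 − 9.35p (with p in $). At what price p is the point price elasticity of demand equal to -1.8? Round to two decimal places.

18.06

Ed = −9.35p/(262.6 − 9.35p). Set this equal to -1.8:
9.35p = 1.8·(262.6 − 9.35p) ⇒ 9.35p(1 + 1.8) = 1.8·262.6
p = 1.8·262.6 / (9.35·2.8) = 18.0550…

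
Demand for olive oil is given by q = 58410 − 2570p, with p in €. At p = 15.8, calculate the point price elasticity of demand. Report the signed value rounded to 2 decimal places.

dq/dp = −2570. At p = 15.8, q = 58410 − 2570(15.8) = 17804.
Ed = (dq/dp)·(p/q) = −2570 × (15.8/17804) = -2.2807…

-2.28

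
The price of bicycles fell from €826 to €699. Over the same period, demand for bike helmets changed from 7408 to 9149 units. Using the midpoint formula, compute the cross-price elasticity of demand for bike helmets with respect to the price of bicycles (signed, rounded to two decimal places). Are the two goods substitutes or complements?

-1.26; complements

%ΔQ_{bike helmets} = (9149 − 7408)/avg = 1741/8278.5 = 0.210303…
%ΔP_{bicycles} = (699 − 826)/avg = -127/762.5 = -0.166557…
E_cross = (1741/8278.5) / (-127/762.5) = -1.2626…
E_cross < 0 ⇒ the goods are complements.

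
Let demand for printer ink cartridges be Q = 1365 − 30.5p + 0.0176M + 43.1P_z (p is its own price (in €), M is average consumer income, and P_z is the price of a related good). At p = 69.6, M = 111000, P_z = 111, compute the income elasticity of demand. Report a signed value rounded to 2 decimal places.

0.33

At the given values, Q = 1365 − 30.5(69.6) + 0.0176(111000) + 43.1(111) = 5979.9.
∂Q/∂M = 0.0176.
E = (0.0176) × (111000/5979.9) = 0.3266…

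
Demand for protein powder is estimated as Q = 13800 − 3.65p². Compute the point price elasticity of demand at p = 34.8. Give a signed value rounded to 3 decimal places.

-0.943

dQ/dp = −2·3.65·p = -254.04. At p = 34.8, Q = 9379.704.
Ed = (dQ/dp)·(p/Q) = (-254.04) × (34.8/9379.704) = -0.94252…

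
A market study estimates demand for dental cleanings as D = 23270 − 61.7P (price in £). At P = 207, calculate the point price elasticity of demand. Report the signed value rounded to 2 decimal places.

dD/dP = −61.7. At P = 207, D = 23270 − 61.7(207) = 10498.1.
Ed = (dD/dP)·(P/D) = −61.7 × (207/10498.1) = -1.2165…

-1.22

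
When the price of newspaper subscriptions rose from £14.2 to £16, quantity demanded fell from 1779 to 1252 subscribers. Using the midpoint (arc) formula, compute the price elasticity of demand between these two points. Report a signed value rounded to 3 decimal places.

%ΔQ = (1252 − 1779) / [(1779 + 1252)/2] = -527/1515.5 = -0.347740…
%ΔP = (16 − 14.2) / [(14.2 + 16)/2] = 1.8/15.1 = 0.119205…
Arc Ed = %ΔQ / %ΔP = (-527/1515.5) / (1.8/15.1) = -2.91715…

-2.917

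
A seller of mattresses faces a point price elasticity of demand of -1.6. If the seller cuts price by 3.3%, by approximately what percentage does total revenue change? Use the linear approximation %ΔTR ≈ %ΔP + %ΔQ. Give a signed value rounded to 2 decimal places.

%ΔQ ≈ Ed × %ΔP = (-1.6) × (-3.3%) = +5.2800%
%ΔTR ≈ %ΔP + %ΔQ = (-3.3%) + (+5.2800%) = +1.9800%

+1.98%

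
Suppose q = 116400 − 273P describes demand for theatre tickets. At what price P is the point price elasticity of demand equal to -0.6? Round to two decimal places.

Ed = −273P/(116400 − 273P). Set this equal to -0.6:
273P = 0.6·(116400 − 273P) ⇒ 273P(1 + 0.6) = 0.6·116400
P = 0.6·116400 / (273·1.6) = 159.8901…

159.89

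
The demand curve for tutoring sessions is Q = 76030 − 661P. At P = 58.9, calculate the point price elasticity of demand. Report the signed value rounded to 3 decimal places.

-1.049

dQ/dP = −661. At P = 58.9, Q = 76030 − 661(58.9) = 37097.1.
Ed = (dQ/dP)·(P/Q) = −661 × (58.9/37097.1) = -1.04948…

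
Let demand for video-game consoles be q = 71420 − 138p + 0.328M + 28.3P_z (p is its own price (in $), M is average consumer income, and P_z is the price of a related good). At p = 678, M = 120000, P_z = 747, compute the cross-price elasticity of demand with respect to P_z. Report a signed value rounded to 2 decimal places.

At the given values, q = 71420 − 138(678) + 0.328(120000) + 28.3(747) = 38356.1.
∂q/∂P_z = 28.3.
E = (28.3) × (747/38356.1) = 0.5511…

0.55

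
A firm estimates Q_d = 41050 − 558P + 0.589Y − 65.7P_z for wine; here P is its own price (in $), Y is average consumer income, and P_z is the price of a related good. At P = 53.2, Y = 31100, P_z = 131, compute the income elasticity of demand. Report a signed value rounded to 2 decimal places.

At the given values, Q_d = 41050 − 558(53.2) + 0.589(31100) − 65.7(131) = 21075.6.
∂Q_d/∂Y = 0.589.
E = (0.589) × (31100/21075.6) = 0.8691…

0.87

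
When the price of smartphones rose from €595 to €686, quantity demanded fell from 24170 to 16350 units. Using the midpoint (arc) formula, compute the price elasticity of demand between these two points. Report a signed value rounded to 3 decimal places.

%ΔQ = (16350 − 24170) / [(24170 + 16350)/2] = -7820/20260 = -0.385982…
%ΔP = (686 − 595) / [(595 + 686)/2] = 91/640.5 = 0.142076…
Arc Ed = %ΔQ / %ΔP = (-7820/20260) / (91/640.5) = -2.71672…

-2.717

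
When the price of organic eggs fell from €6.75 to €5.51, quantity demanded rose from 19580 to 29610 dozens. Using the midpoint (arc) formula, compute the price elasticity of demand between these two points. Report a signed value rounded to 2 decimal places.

-2.02

%ΔQ = (29610 − 19580) / [(19580 + 29610)/2] = 10030/24595 = 0.407806…
%ΔP = (5.51 − 6.75) / [(6.75 + 5.51)/2] = -1.24/6.13 = -0.202283…
Arc Ed = %ΔQ / %ΔP = (10030/24595) / (-1.24/6.13) = -2.0160…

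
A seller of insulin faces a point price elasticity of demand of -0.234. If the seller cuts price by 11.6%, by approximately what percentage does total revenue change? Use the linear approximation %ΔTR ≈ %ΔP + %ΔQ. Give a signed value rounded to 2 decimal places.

%ΔQ ≈ Ed × %ΔP = (-0.234) × (-11.6%) = +2.7144%
%ΔTR ≈ %ΔP + %ΔQ = (-11.6%) + (+2.7144%) = -8.8856%

-8.89%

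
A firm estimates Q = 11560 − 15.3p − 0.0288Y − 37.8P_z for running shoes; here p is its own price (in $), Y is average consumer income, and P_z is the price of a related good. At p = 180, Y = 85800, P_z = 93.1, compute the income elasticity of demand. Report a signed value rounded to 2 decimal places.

At the given values, Q = 11560 − 15.3(180) − 0.0288(85800) − 37.8(93.1) = 2815.78.
∂Q/∂Y = -0.0288.
E = (-0.0288) × (85800/2815.78) = -0.8775…

-0.88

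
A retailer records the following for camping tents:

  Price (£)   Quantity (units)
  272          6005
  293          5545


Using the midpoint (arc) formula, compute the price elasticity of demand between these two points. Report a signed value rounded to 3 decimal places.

%ΔQ = (5545 − 6005) / [(6005 + 5545)/2] = -460/5775 = -0.079653…
%ΔP = (293 − 272) / [(272 + 293)/2] = 21/282.5 = 0.074336…
Arc Ed = %ΔQ / %ΔP = (-460/5775) / (21/282.5) = -1.07153…

-1.072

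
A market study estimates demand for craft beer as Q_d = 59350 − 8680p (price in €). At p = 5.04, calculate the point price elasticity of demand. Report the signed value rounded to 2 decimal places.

dQ_d/dp = −8680. At p = 5.04, Q_d = 59350 − 8680(5.04) = 15602.8.
Ed = (dQ_d/dp)·(p/Q_d) = −8680 × (5.04/15602.8) = -2.8038…

-2.80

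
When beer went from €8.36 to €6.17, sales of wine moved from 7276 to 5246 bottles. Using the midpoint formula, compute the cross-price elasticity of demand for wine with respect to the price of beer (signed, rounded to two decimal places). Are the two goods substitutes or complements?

1.08; substitutes

%ΔQ_{wine} = (5246 − 7276)/avg = -2030/6261 = -0.324229…
%ΔP_{beer} = (6.17 − 8.36)/avg = -2.19/7.265 = -0.301445…
E_cross = (-2030/6261) / (-2.19/7.265) = 1.0755…
E_cross > 0 ⇒ the goods are substitutes.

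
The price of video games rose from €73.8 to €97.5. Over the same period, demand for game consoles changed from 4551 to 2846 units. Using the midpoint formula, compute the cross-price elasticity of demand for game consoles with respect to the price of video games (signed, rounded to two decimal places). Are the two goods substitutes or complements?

-1.67; complements

%ΔQ_{game consoles} = (2846 − 4551)/avg = -1705/3698.5 = -0.460997…
%ΔP_{video games} = (97.5 − 73.8)/avg = 23.7/85.65 = 0.276707…
E_cross = (-1705/3698.5) / (23.7/85.65) = -1.6660…
E_cross < 0 ⇒ the goods are complements.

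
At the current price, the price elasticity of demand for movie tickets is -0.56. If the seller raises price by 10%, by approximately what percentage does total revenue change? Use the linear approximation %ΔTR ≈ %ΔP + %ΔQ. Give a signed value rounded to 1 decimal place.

%ΔQ ≈ Ed × %ΔP = (-0.56) × (+10%) = -5.6000%
%ΔTR ≈ %ΔP + %ΔQ = (+10%) + (-5.6000%) = +4.4000%

+4.4%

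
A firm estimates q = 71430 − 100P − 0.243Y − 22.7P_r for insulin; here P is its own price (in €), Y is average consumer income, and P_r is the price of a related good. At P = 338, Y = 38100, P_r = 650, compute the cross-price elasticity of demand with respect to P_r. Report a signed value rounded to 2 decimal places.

At the given values, q = 71430 − 100(338) − 0.243(38100) − 22.7(650) = 13616.7.
∂q/∂P_r = -22.7.
E = (-22.7) × (650/13616.7) = -1.0835…

-1.08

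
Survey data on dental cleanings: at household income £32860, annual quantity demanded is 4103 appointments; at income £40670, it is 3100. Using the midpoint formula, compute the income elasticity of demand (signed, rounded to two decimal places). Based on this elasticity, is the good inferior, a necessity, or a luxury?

%ΔQ = (3100 − 4103)/[( 4103 + 3100)/2] = -1003/3601.5 = -0.278495…
%ΔIncome = (40670 − 32860)/[( 32860 + 40670)/2] = 7810/36765 = 0.212430…
E_income = (-1003/3601.5) / (7810/36765) = -1.3109…
E_income < 0 ⇒ inferior good.

-1.31; inferior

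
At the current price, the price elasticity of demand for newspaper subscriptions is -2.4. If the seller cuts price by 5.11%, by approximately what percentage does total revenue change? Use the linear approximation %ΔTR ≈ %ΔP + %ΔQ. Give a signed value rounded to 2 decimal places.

%ΔQ ≈ Ed × %ΔP = (-2.4) × (-5.11%) = +12.2640%
%ΔTR ≈ %ΔP + %ΔQ = (-5.11%) + (+12.2640%) = +7.1540%

+7.15%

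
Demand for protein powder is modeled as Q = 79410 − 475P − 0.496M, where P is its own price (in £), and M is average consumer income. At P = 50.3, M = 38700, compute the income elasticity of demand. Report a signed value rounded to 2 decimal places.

-0.53

At the given values, Q = 79410 − 475(50.3) − 0.496(38700) = 36322.3.
∂Q/∂M = -0.496.
E = (-0.496) × (38700/36322.3) = -0.5284…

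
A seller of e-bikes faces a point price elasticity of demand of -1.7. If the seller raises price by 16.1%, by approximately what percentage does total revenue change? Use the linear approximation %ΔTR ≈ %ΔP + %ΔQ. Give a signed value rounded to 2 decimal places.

%ΔQ ≈ Ed × %ΔP = (-1.7) × (+16.1%) = -27.3700%
%ΔTR ≈ %ΔP + %ΔQ = (+16.1%) + (-27.3700%) = -11.2700%

-11.27%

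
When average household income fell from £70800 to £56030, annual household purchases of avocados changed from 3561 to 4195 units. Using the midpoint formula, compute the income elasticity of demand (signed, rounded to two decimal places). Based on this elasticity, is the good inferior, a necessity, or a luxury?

-0.70; inferior

%ΔQ = (4195 − 3561)/[( 3561 + 4195)/2] = 634/3878 = 0.163486…
%ΔIncome = (56030 − 70800)/[( 70800 + 56030)/2] = -14770/63415 = -0.232910…
E_income = (634/3878) / (-14770/63415) = -0.7019…
E_income < 0 ⇒ inferior good.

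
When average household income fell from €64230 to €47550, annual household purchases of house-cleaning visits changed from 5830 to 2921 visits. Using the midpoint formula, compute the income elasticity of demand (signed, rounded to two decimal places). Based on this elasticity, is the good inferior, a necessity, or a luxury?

2.23; luxury

%ΔQ = (2921 − 5830)/[( 5830 + 2921)/2] = -2909/4375.5 = -0.664838…
%ΔIncome = (47550 − 64230)/[( 64230 + 47550)/2] = -16680/55890 = -0.298443…
E_income = (-2909/4375.5) / (-16680/55890) = 2.2276…
E_income > 1 ⇒ normal good, luxury.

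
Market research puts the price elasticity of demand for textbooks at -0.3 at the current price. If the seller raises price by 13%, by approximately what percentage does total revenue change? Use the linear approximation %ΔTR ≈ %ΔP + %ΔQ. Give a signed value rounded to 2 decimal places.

%ΔQ ≈ Ed × %ΔP = (-0.3) × (+13%) = -3.9000%
%ΔTR ≈ %ΔP + %ΔQ = (+13%) + (-3.9000%) = +9.1000%

+9.10%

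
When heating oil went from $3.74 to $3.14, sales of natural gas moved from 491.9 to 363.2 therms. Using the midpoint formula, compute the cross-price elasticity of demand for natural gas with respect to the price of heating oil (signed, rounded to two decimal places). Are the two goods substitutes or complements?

1.73; substitutes

%ΔQ_{natural gas} = (363.2 − 491.9)/avg = -128.7/427.55 = -0.301017…
%ΔP_{heating oil} = (3.14 − 3.74)/avg = -0.6/3.44 = -0.174418…
E_cross = (-128.7/427.55) / (-0.6/3.44) = 1.7258…
E_cross > 0 ⇒ the goods are substitutes.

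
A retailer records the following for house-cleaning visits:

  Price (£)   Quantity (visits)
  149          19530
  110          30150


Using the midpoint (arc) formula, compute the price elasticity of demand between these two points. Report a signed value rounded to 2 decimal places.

%ΔQ = (30150 − 19530) / [(19530 + 30150)/2] = 10620/24840 = 0.427536…
%ΔP = (110 − 149) / [(149 + 110)/2] = -39/129.5 = -0.301158…
Arc Ed = %ΔQ / %ΔP = (10620/24840) / (-39/129.5) = -1.4196…

-1.42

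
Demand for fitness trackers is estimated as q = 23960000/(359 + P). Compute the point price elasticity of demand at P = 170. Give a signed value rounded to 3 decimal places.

-0.321

dq/dP = −23960000/(359 + P)² = -85.62. At P = 170, q = 45293.
Ed = (dq/dP)·(P/q) = (-85.62) × (170/45293) = -0.32136…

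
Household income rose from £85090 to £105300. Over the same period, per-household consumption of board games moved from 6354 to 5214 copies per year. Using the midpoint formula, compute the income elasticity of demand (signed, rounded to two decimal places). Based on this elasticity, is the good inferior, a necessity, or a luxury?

-0.93; inferior

%ΔQ = (5214 − 6354)/[( 6354 + 5214)/2] = -1140/5784 = -0.197095…
%ΔIncome = (105300 − 85090)/[( 85090 + 105300)/2] = 20210/95195 = 0.212301…
E_income = (-1140/5784) / (20210/95195) = -0.9283…
E_income < 0 ⇒ inferior good.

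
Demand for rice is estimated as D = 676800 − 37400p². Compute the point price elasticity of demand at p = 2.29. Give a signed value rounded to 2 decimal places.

dD/dp = −2·37400·p = -171292. At p = 2.29, D = 480670.66.
Ed = (dD/dp)·(p/D) = (-171292) × (2.29/480670.66) = -0.8160…

-0.82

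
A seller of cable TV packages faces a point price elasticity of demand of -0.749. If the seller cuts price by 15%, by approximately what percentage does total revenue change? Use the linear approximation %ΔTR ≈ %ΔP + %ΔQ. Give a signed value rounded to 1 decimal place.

-3.8%

%ΔQ ≈ Ed × %ΔP = (-0.749) × (-15%) = +11.2350%
%ΔTR ≈ %ΔP + %ΔQ = (-15%) + (+11.2350%) = -3.7650%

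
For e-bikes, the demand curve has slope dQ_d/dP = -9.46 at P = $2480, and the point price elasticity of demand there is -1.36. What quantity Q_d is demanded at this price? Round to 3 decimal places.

17250.588

Ed = (dQ_d/dP)·(P/Q_d) ⇒ Q_d = (dQ_d/dP)·P/Ed = (-9.46)·2480/(-1.36) = 17250.58823…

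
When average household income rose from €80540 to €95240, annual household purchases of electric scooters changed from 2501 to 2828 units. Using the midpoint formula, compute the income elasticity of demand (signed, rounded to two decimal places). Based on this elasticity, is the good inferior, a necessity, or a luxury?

0.73; necessity

%ΔQ = (2828 − 2501)/[( 2501 + 2828)/2] = 327/2664.5 = 0.122724…
%ΔIncome = (95240 − 80540)/[( 80540 + 95240)/2] = 14700/87890 = 0.167254…
E_income = (327/2664.5) / (14700/87890) = 0.7337…
0 < E_income < 1 ⇒ normal good, necessity.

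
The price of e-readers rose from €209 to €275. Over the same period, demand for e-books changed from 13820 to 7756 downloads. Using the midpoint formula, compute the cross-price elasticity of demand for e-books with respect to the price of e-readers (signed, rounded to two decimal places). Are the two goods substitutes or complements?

%ΔQ_{e-books} = (7756 − 13820)/avg = -6064/10788 = -0.562106…
%ΔP_{e-readers} = (275 − 209)/avg = 66/242 = 0.272727…
E_cross = (-6064/10788) / (66/242) = -2.0610…
E_cross < 0 ⇒ the goods are complements.

-2.06; complements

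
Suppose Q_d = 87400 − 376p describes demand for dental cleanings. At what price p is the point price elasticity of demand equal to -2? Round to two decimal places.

Ed = −376p/(87400 − 376p). Set this equal to -2:
376p = 2·(87400 − 376p) ⇒ 376p(1 + 2) = 2·87400
p = 2·87400 / (376·3) = 154.9645…

154.96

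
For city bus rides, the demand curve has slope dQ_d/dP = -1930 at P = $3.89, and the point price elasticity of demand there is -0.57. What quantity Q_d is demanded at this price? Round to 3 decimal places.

13171.404

Ed = (dQ_d/dP)·(P/Q_d) ⇒ Q_d = (dQ_d/dP)·P/Ed = (-1930)·3.89/(-0.57) = 13171.40350…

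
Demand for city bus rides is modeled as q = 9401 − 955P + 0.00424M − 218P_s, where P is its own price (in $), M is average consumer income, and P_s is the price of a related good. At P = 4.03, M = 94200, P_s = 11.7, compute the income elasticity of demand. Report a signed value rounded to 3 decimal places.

0.117

At the given values, q = 9401 − 955(4.03) + 0.00424(94200) − 218(11.7) = 3401.158.
∂q/∂M = 0.00424.
E = (0.00424) × (94200/3401.158) = 0.11743…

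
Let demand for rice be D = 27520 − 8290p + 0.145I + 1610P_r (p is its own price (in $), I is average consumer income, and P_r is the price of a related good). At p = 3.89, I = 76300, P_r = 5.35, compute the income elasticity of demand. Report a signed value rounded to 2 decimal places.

At the given values, D = 27520 − 8290(3.89) + 0.145(76300) + 1610(5.35) = 14948.9.
∂D/∂I = 0.145.
E = (0.145) × (76300/14948.9) = 0.7400…

0.74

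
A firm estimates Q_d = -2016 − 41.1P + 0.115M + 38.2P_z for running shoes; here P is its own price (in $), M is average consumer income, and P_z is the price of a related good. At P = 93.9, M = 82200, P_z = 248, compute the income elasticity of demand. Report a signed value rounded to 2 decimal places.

At the given values, Q_d = -2016 − 41.1(93.9) + 0.115(82200) + 38.2(248) = 13051.31.
∂Q_d/∂M = 0.115.
E = (0.115) × (82200/13051.31) = 0.7242…

0.72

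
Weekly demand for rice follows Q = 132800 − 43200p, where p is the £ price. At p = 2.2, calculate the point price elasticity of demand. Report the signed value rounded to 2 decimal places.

-2.52

dQ/dp = −43200. At p = 2.2, Q = 132800 − 43200(2.2) = 37760.
Ed = (dQ/dp)·(p/Q) = −43200 × (2.2/37760) = -2.5169…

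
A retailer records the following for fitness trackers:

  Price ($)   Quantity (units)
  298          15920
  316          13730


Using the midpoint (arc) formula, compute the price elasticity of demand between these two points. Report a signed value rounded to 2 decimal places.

%ΔQ = (13730 − 15920) / [(15920 + 13730)/2] = -2190/14825 = -0.147723…
%ΔP = (316 − 298) / [(298 + 316)/2] = 18/307 = 0.058631…
Arc Ed = %ΔQ / %ΔP = (-2190/14825) / (18/307) = -2.5195…

-2.52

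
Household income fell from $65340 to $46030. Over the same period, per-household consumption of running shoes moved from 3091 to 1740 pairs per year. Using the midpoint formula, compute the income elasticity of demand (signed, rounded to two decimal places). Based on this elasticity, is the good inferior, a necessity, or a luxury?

1.61; luxury

%ΔQ = (1740 − 3091)/[( 3091 + 1740)/2] = -1351/2415.5 = -0.559304…
%ΔIncome = (46030 − 65340)/[( 65340 + 46030)/2] = -19310/55685 = -0.346772…
E_income = (-1351/2415.5) / (-19310/55685) = 1.6128…
E_income > 1 ⇒ normal good, luxury.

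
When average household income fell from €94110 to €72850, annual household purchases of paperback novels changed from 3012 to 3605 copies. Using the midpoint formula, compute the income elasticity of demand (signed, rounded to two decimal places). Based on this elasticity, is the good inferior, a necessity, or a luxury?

%ΔQ = (3605 − 3012)/[( 3012 + 3605)/2] = 593/3308.5 = 0.179235…
%ΔIncome = (72850 − 94110)/[( 94110 + 72850)/2] = -21260/83480 = -0.254671…
E_income = (593/3308.5) / (-21260/83480) = -0.7037…
E_income < 0 ⇒ inferior good.

-0.70; inferior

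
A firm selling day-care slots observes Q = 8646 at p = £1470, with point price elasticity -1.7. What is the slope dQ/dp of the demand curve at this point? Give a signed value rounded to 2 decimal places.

-10.00

Ed = (dQ/dp)·(p/Q) ⇒ dQ/dp = Ed·Q/p = (-1.7)·8646/1470 = -9.9987…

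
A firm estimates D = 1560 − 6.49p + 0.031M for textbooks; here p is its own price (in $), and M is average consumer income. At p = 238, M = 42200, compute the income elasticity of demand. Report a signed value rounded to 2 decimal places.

At the given values, D = 1560 − 6.49(238) + 0.031(42200) = 1323.58.
∂D/∂M = 0.031.
E = (0.031) × (42200/1323.58) = 0.9883…

0.99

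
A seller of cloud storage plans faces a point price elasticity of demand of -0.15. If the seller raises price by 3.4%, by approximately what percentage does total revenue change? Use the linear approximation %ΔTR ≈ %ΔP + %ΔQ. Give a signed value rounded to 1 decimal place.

%ΔQ ≈ Ed × %ΔP = (-0.15) × (+3.4%) = -0.5100%
%ΔTR ≈ %ΔP + %ΔQ = (+3.4%) + (-0.5100%) = +2.8900%

+2.9%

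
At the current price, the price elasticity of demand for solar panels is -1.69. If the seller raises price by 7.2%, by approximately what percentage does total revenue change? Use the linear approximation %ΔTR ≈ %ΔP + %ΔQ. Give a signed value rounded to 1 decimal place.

%ΔQ ≈ Ed × %ΔP = (-1.69) × (+7.2%) = -12.1680%
%ΔTR ≈ %ΔP + %ΔQ = (+7.2%) + (-12.1680%) = -4.9680%

-5.0%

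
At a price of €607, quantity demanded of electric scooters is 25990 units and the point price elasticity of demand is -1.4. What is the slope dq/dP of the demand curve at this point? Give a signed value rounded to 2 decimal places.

Ed = (dq/dP)·(P/q) ⇒ dq/dP = Ed·q/P = (-1.4)·25990/607 = -59.9439…

-59.94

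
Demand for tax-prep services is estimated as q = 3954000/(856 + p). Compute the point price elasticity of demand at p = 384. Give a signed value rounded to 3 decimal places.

dq/dp = −3954000/(856 + p)² = -2.57154. At p = 384, q = 3188.71.
Ed = (dq/dp)·(p/q) = (-2.57154) × (384/3188.71) = -0.30967…

-0.310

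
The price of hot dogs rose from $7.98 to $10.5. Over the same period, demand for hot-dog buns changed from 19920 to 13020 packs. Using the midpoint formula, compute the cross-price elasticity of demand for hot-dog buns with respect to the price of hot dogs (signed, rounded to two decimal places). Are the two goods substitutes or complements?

-1.54; complements

%ΔQ_{hot-dog buns} = (13020 − 19920)/avg = -6900/16470 = -0.418943…
%ΔP_{hot dogs} = (10.5 − 7.98)/avg = 2.52/9.24 = 0.272727…
E_cross = (-6900/16470) / (2.52/9.24) = -1.5361…
E_cross < 0 ⇒ the goods are complements.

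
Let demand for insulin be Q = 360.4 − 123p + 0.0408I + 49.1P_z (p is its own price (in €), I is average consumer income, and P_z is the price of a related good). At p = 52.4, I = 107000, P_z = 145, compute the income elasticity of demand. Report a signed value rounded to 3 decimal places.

0.808

At the given values, Q = 360.4 − 123(52.4) + 0.0408(107000) + 49.1(145) = 5400.3.
∂Q/∂I = 0.0408.
E = (0.0408) × (107000/5400.3) = 0.80839…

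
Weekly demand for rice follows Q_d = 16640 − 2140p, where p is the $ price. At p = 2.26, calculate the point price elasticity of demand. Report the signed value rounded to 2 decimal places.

dQ_d/dp = −2140. At p = 2.26, Q_d = 16640 − 2140(2.26) = 11803.6.
Ed = (dQ_d/dp)·(p/Q_d) = −2140 × (2.26/11803.6) = -0.4097…

-0.41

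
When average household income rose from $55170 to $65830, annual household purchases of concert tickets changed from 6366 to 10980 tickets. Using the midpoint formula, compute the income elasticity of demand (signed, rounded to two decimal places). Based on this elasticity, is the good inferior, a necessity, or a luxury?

%ΔQ = (10980 − 6366)/[( 6366 + 10980)/2] = 4614/8673 = 0.531995…
%ΔIncome = (65830 − 55170)/[( 55170 + 65830)/2] = 10660/60500 = 0.176198…
E_income = (4614/8673) / (10660/60500) = 3.0193…
E_income > 1 ⇒ normal good, luxury.

3.02; luxury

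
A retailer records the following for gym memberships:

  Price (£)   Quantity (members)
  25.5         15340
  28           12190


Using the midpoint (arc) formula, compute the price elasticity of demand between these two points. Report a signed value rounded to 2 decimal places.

%ΔQ = (12190 − 15340) / [(15340 + 12190)/2] = -3150/13765 = -0.228841…
%ΔP = (28 − 25.5) / [(25.5 + 28)/2] = 2.5/26.75 = 0.093457…
Arc Ed = %ΔQ / %ΔP = (-3150/13765) / (2.5/26.75) = -2.4486…

-2.45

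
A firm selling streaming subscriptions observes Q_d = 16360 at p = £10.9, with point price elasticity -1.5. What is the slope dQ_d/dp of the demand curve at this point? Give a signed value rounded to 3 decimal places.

-2251.376

Ed = (dQ_d/dp)·(p/Q_d) ⇒ dQ_d/dp = Ed·Q_d/p = (-1.5)·16360/10.9 = -2251.37614…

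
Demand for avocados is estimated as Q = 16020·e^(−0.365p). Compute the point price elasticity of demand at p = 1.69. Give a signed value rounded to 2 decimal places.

dQ/dp = −0.365·Q = -3155.45. At p = 1.69, Q = 8645.06.
Ed = (dQ/dp)·(p/Q) = (-3155.45) × (1.69/8645.06) = -0.6168…

-0.62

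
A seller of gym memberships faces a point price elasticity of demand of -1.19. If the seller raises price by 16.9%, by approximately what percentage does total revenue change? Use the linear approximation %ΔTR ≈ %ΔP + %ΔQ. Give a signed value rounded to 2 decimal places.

%ΔQ ≈ Ed × %ΔP = (-1.19) × (+16.9%) = -20.1110%
%ΔTR ≈ %ΔP + %ΔQ = (+16.9%) + (-20.1110%) = -3.2110%

-3.21%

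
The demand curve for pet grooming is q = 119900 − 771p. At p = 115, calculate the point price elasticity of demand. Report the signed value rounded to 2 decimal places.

-2.84

dq/dp = −771. At p = 115, q = 119900 − 771(115) = 31235.
Ed = (dq/dp)·(p/q) = −771 × (115/31235) = -2.8386…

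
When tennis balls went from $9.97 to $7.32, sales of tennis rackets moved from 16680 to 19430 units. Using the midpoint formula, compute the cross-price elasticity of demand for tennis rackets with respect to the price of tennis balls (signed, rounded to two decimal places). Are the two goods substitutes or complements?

-0.50; complements

%ΔQ_{tennis rackets} = (19430 − 16680)/avg = 2750/18055 = 0.152312…
%ΔP_{tennis balls} = (7.32 − 9.97)/avg = -2.65/8.645 = -0.306535…
E_cross = (2750/18055) / (-2.65/8.645) = -0.4968…
E_cross < 0 ⇒ the goods are complements.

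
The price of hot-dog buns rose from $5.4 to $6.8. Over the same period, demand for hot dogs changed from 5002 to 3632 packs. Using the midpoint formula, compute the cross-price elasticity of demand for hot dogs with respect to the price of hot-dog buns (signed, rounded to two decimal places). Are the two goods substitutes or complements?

%ΔQ_{hot dogs} = (3632 − 5002)/avg = -1370/4317 = -0.317350…
%ΔP_{hot-dog buns} = (6.8 − 5.4)/avg = 1.4/6.1 = 0.229508…
E_cross = (-1370/4317) / (1.4/6.1) = -1.3827…
E_cross < 0 ⇒ the goods are complements.

-1.38; complements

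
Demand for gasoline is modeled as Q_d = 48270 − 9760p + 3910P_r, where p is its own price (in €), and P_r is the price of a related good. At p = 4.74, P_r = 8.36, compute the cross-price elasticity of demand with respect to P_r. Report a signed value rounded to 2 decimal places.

0.94

At the given values, Q_d = 48270 − 9760(4.74) + 3910(8.36) = 34695.2.
∂Q_d/∂P_r = 3910.
E = (3910) × (8.36/34695.2) = 0.9421…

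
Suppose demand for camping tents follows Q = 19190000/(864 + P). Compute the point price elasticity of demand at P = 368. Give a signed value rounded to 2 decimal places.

-0.30

dQ/dP = −19190000/(864 + P)² = -12.6431. At P = 368, Q = 15576.3.
Ed = (dQ/dP)·(P/Q) = (-12.6431) × (368/15576.3) = -0.2987…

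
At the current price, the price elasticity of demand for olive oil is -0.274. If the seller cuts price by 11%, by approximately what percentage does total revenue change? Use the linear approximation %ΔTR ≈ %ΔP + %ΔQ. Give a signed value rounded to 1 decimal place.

%ΔQ ≈ Ed × %ΔP = (-0.274) × (-11%) = +3.0140%
%ΔTR ≈ %ΔP + %ΔQ = (-11%) + (+3.0140%) = -7.9860%

-8.0%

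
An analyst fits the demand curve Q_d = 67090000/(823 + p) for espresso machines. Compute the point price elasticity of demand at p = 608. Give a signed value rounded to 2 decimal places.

dQ_d/dp = −67090000/(823 + p)² = -32.7626. At p = 608, Q_d = 46883.3.
Ed = (dQ_d/dp)·(p/Q_d) = (-32.7626) × (608/46883.3) = -0.4248…

-0.42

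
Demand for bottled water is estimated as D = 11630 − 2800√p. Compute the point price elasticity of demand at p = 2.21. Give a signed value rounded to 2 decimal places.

-0.28

dD/dp = −2800/(2√p) = -941.742. At p = 2.21, D = 7467.5.
Ed = (dD/dp)·(p/D) = (-941.742) × (2.21/7467.5) = -0.2787…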